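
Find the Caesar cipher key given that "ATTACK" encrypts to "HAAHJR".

Step 1: Compare first letters: A (position 0) -> H (position 7).
Step 2: Shift = (7 - 0) mod 26 = 7.
The shift value is 7.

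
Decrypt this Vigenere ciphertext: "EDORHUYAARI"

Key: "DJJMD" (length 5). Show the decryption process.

Step 1: Key 'DJJMD' has length 5. Extended key: DJJMDDJJMDD
Step 2: Decrypt each position:
  E(4) - D(3) = 1 = B
  D(3) - J(9) = 20 = U
  O(14) - J(9) = 5 = F
  R(17) - M(12) = 5 = F
  H(7) - D(3) = 4 = E
  U(20) - D(3) = 17 = R
  Y(24) - J(9) = 15 = P
  A(0) - J(9) = 17 = R
  A(0) - M(12) = 14 = O
  R(17) - D(3) = 14 = O
  I(8) - D(3) = 5 = F
Plaintext: BUFFERPROOF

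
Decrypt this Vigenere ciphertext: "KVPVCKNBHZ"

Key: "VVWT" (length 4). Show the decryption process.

Step 1: Key 'VVWT' has length 4. Extended key: VVWTVVWTVV
Step 2: Decrypt each position:
  K(10) - V(21) = 15 = P
  V(21) - V(21) = 0 = A
  P(15) - W(22) = 19 = T
  V(21) - T(19) = 2 = C
  C(2) - V(21) = 7 = H
  K(10) - V(21) = 15 = P
  N(13) - W(22) = 17 = R
  B(1) - T(19) = 8 = I
  H(7) - V(21) = 12 = M
  Z(25) - V(21) = 4 = E
Plaintext: PATCHPRIME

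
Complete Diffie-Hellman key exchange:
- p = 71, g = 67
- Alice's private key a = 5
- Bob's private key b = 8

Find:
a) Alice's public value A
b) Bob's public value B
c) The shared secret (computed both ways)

Step 1: A = g^a mod p = 67^5 mod 71 = 41.
Step 2: B = g^b mod p = 67^8 mod 71 = 3.
Step 3: Alice computes s = B^a mod p = 3^5 mod 71 = 30.
Step 4: Bob computes s = A^b mod p = 41^8 mod 71 = 30.
Both sides agree: shared secret = 30.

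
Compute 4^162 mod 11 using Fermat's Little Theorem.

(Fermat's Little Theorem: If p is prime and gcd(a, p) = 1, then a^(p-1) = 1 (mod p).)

Step 1: Since 11 is prime, by Fermat's Little Theorem: 4^10 = 1 (mod 11).
Step 2: Reduce exponent: 162 mod 10 = 2.
Step 3: So 4^162 = 4^2 (mod 11).
Step 4: 4^2 mod 11 = 5.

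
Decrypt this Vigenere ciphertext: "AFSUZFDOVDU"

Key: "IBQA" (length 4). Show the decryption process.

Step 1: Key 'IBQA' has length 4. Extended key: IBQAIBQAIBQ
Step 2: Decrypt each position:
  A(0) - I(8) = 18 = S
  F(5) - B(1) = 4 = E
  S(18) - Q(16) = 2 = C
  U(20) - A(0) = 20 = U
  Z(25) - I(8) = 17 = R
  F(5) - B(1) = 4 = E
  D(3) - Q(16) = 13 = N
  O(14) - A(0) = 14 = O
  V(21) - I(8) = 13 = N
  D(3) - B(1) = 2 = C
  U(20) - Q(16) = 4 = E
Plaintext: SECURENONCE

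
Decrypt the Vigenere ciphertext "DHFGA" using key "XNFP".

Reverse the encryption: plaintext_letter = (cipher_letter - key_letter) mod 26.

Step 1: Extend key: XNFPX
Step 2: Decrypt each letter (c - k) mod 26:
  D(3) - X(23) = (3-23) mod 26 = 6 = G
  H(7) - N(13) = (7-13) mod 26 = 20 = U
  F(5) - F(5) = (5-5) mod 26 = 0 = A
  G(6) - P(15) = (6-15) mod 26 = 17 = R
  A(0) - X(23) = (0-23) mod 26 = 3 = D
Plaintext: GUARD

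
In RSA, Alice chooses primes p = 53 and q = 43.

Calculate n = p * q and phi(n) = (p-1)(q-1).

Step 1: n = p * q = 53 * 43 = 2279.
Step 2: phi(n) = (p-1)(q-1) = 52 * 42 = 2184.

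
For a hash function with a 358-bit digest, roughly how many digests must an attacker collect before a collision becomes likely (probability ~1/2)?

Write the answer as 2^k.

Step 1: The birthday paradox gives collision probability ~50% after sqrt(2^n) = 2^(n/2) hashes.
Step 2: For 358-bit output: 2^(358/2) = 2^179.
Step 3: Approximately 2^179 hash computations needed.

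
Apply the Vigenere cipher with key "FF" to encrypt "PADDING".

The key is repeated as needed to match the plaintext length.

Step 1: Repeat key to match plaintext length:
  Plaintext: PADDING
  Key:       FFFFFFF
Step 2: Encrypt each letter:
  P(15) + F(5) = (15+5) mod 26 = 20 = U
  A(0) + F(5) = (0+5) mod 26 = 5 = F
  D(3) + F(5) = (3+5) mod 26 = 8 = I
  D(3) + F(5) = (3+5) mod 26 = 8 = I
  I(8) + F(5) = (8+5) mod 26 = 13 = N
  N(13) + F(5) = (13+5) mod 26 = 18 = S
  G(6) + F(5) = (6+5) mod 26 = 11 = L
Ciphertext: UFIINSL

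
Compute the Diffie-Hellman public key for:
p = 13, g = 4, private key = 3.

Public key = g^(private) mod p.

Step 1: A = g^a mod p = 4^3 mod 13.
  4^1 mod 13 = 4
  4^2 mod 13 = (4 * 4) mod 13 = 3
  4^3 mod 13 = (3 * 4) mod 13 = 12
Result: A = 12.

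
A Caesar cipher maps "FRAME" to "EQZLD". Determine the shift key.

Step 1: Compare first letters: F (position 5) -> E (position 4).
Step 2: Shift = (4 - 5) mod 26 = 25.
The shift value is 25.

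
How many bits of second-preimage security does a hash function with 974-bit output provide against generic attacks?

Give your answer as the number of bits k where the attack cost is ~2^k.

Step 1: The hash has a 974-bit output.
Step 2: Second-preimage resistance means: given a specific input x, it should be infeasible to find a different y with h(y) = h(x).
With a 974-bit output, a generic search for a second preimage costs about 2^974 evaluations (each trial matches the fixed target with probability 2^-974).
Step 3: Security level = 974 bits.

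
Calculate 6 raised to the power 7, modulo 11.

Step 1: Compute 6^7 mod 11 step by step, reducing modulo 11 at each step.
  6^1 mod 11 = 6
  6^2 mod 11 = (6 * 6) mod 11 = 3
  6^3 mod 11 = (3 * 6) mod 11 = 7
  6^4 mod 11 = (7 * 6) mod 11 = 9
  6^5 mod 11 = (9 * 6) mod 11 = 10
  6^6 mod 11 = (10 * 6) mod 11 = 5
  6^7 mod 11 = (5 * 6) mod 11 = 8
Step 2: Result = 8.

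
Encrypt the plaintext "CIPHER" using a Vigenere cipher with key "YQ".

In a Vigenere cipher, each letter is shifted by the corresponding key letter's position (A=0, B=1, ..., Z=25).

Step 1: Repeat key to match plaintext length:
  Plaintext: CIPHER
  Key:       YQYQYQ
Step 2: Encrypt each letter:
  C(2) + Y(24) = (2+24) mod 26 = 0 = A
  I(8) + Q(16) = (8+16) mod 26 = 24 = Y
  P(15) + Y(24) = (15+24) mod 26 = 13 = N
  H(7) + Q(16) = (7+16) mod 26 = 23 = X
  E(4) + Y(24) = (4+24) mod 26 = 2 = C
  R(17) + Q(16) = (17+16) mod 26 = 7 = H
Ciphertext: AYNXCH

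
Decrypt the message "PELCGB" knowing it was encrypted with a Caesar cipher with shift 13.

Step 1: Reverse the shift by subtracting 13 from each letter position.
  P (position 15) -> position (15-13) mod 26 = 2 -> C
  E (position 4) -> position (4-13) mod 26 = 17 -> R
  L (position 11) -> position (11-13) mod 26 = 24 -> Y
  C (position 2) -> position (2-13) mod 26 = 15 -> P
  G (position 6) -> position (6-13) mod 26 = 19 -> T
  B (position 1) -> position (1-13) mod 26 = 14 -> O
Decrypted message: CRYPTO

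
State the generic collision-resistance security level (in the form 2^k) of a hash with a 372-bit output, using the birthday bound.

Step 1: The birthday paradox gives collision probability ~50% after sqrt(2^n) = 2^(n/2) hashes.
Step 2: For 372-bit output: 2^(372/2) = 2^186.
Step 3: Approximately 2^186 hash computations needed.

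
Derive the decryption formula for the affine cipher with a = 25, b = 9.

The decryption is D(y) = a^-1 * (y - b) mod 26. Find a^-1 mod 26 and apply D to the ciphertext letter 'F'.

Step 1: Find a^-1, the modular inverse of 25 mod 26.
Step 2: We need 25 * a^-1 = 1 (mod 26).
Step 3: 25 * 25 = 625 = 24 * 26 + 1, so a^-1 = 25.
Step 4: D(y) = 25(y - 9) mod 26.
Step 5: Apply to 'F' (y = 5): D(5) = 25 * (5 - 9) mod 26 = 25 * -4 mod 26 = 4 -> 'E'.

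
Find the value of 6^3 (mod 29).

Step 1: Compute 6^3 mod 29 step by step, reducing modulo 29 at each step.
  6^1 mod 29 = 6
  6^2 mod 29 = (6 * 6) mod 29 = 7
  6^3 mod 29 = (7 * 6) mod 29 = 13
Step 2: Result = 13.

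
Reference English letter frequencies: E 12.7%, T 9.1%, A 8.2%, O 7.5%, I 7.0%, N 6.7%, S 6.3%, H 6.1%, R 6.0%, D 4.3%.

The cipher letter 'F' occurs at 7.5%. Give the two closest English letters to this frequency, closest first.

Step 1: Observed frequency of 'F' is 7.5%.
Step 2: Compute distances to each reference frequency and sort:
  O (7.5%): difference = 0.0% <-- BEST
  I (7.0%): difference = 0.5% <-- RUNNER-UP
  A (8.2%): difference = 0.7%
  N (6.7%): difference = 0.8%
  S (6.3%): difference = 1.2%
Step 3: Most likely is 'O' (7.5%, diff 0.0%); second most likely is 'I' (7.0%, diff 0.5%).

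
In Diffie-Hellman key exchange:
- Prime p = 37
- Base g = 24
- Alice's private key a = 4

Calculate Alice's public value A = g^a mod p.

Step 1: A = g^a mod p = 24^4 mod 37.
  24^1 mod 37 = 24
  24^2 mod 37 = (24 * 24) mod 37 = 21
  24^3 mod 37 = (21 * 24) mod 37 = 23
  24^4 mod 37 = (23 * 24) mod 37 = 34
Result: A = 34.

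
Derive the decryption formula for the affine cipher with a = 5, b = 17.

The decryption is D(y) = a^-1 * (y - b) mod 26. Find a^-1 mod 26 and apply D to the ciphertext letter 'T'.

Step 1: Find a^-1, the modular inverse of 5 mod 26.
Step 2: We need 5 * a^-1 = 1 (mod 26).
Step 3: 5 * 21 = 105 = 4 * 26 + 1, so a^-1 = 21.
Step 4: D(y) = 21(y - 17) mod 26.
Step 5: Apply to 'T' (y = 19): D(19) = 21 * (19 - 17) mod 26 = 21 * 2 mod 26 = 16 -> 'Q'.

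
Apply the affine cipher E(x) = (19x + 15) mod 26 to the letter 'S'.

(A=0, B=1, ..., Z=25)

Step 1: Convert 'S' to number: x = 18.
Step 2: E(18) = (19 * 18 + 15) mod 26 = 357 mod 26 = 19.
Step 3: Convert 19 back to letter: T.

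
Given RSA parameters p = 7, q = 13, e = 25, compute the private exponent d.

Step 1: n = 7 * 13 = 91.
Step 2: phi(n) = 6 * 12 = 72.
Step 3: Find d such that 25 * d = 1 (mod 72).
Step 4: d = 25^(-1) mod 72 = 49.
Verification: 25 * 49 = 1225 = 17 * 72 + 1.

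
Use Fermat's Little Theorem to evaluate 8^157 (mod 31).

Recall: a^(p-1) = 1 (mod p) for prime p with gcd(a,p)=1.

Step 1: Since 31 is prime, by Fermat's Little Theorem: 8^30 = 1 (mod 31).
Step 2: Reduce exponent: 157 mod 30 = 7.
Step 3: So 8^157 = 8^7 (mod 31).
Step 4: 8^7 mod 31 = 2.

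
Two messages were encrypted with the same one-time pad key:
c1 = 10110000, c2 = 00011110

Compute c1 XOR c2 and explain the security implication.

Step 1: c1 XOR c2 = (m1 XOR k) XOR (m2 XOR k).
Step 2: By XOR associativity/commutativity: = m1 XOR m2 XOR k XOR k = m1 XOR m2.
Step 3: 10110000 XOR 00011110 = 10101110 = 174.
Step 4: The key cancels out! An attacker learns m1 XOR m2 = 174, revealing the relationship between plaintexts.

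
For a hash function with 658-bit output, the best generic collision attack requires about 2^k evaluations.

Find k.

Step 1: The hash has a 658-bit output.
Step 2: Collision resistance means it should be infeasible to find any x != y with h(x) = h(y).
By the birthday bound, a generic collision search succeeds after about sqrt(2^658) = 2^(658/2) = 2^329 evaluations.
Step 3: Security level = 329 bits.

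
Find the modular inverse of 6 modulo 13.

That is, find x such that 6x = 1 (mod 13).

Step 1: We need x such that 6 * x = 1 (mod 13).
Step 2: Using the extended Euclidean algorithm or trial:
  6 * 11 = 66 = 5 * 13 + 1.
Step 3: Since 66 mod 13 = 1, the inverse is x = 11.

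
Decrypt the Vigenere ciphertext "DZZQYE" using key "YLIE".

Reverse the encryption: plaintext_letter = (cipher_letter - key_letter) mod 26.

Step 1: Extend key: YLIEYL
Step 2: Decrypt each letter (c - k) mod 26:
  D(3) - Y(24) = (3-24) mod 26 = 5 = F
  Z(25) - L(11) = (25-11) mod 26 = 14 = O
  Z(25) - I(8) = (25-8) mod 26 = 17 = R
  Q(16) - E(4) = (16-4) mod 26 = 12 = M
  Y(24) - Y(24) = (24-24) mod 26 = 0 = A
  E(4) - L(11) = (4-11) mod 26 = 19 = T
Plaintext: FORMAT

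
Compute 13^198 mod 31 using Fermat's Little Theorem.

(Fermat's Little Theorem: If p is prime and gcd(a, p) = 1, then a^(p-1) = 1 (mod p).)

Step 1: Since 31 is prime, by Fermat's Little Theorem: 13^30 = 1 (mod 31).
Step 2: Reduce exponent: 198 mod 30 = 18.
Step 3: So 13^198 = 13^18 (mod 31).
Step 4: 13^18 mod 31 = 4.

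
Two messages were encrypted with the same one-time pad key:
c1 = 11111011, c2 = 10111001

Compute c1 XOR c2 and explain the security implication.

Step 1: c1 XOR c2 = (m1 XOR k) XOR (m2 XOR k).
Step 2: By XOR associativity/commutativity: = m1 XOR m2 XOR k XOR k = m1 XOR m2.
Step 3: 11111011 XOR 10111001 = 01000010 = 66.
Step 4: The key cancels out! An attacker learns m1 XOR m2 = 66, revealing the relationship between plaintexts.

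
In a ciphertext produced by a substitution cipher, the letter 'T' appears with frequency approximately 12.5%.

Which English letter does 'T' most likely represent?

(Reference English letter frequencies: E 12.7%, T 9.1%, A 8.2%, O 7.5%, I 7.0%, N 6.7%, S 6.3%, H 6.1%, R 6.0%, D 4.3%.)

Step 1: The observed frequency is 12.5%.
Step 2: Compare with English frequencies:
  E: 12.7% (difference: 0.2%) <-- closest
  T: 9.1% (difference: 3.4%)
  A: 8.2% (difference: 4.3%)
  O: 7.5% (difference: 5.0%)
  I: 7.0% (difference: 5.5%)
  N: 6.7% (difference: 5.8%)
  S: 6.3% (difference: 6.2%)
  H: 6.1% (difference: 6.4%)
  R: 6.0% (difference: 6.5%)
  D: 4.3% (difference: 8.2%)
Step 3: 'T' most likely represents 'E' (frequency 12.7%).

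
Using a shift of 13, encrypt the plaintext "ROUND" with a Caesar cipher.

Step 1: For each letter, shift forward by 13 positions (mod 26).
  R (position 17) -> position (17+13) mod 26 = 4 -> E
  O (position 14) -> position (14+13) mod 26 = 1 -> B
  U (position 20) -> position (20+13) mod 26 = 7 -> H
  N (position 13) -> position (13+13) mod 26 = 0 -> A
  D (position 3) -> position (3+13) mod 26 = 16 -> Q
Result: EBHAQ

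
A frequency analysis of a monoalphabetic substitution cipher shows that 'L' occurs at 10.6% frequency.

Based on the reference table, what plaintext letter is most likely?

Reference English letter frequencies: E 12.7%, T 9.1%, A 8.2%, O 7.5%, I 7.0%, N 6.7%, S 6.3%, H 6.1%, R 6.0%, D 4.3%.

Step 1: The observed frequency is 10.6%.
Step 2: Compare with English frequencies:
  E: 12.7% (difference: 2.1%)
  T: 9.1% (difference: 1.5%) <-- closest
  A: 8.2% (difference: 2.4%)
  O: 7.5% (difference: 3.1%)
  I: 7.0% (difference: 3.6%)
  N: 6.7% (difference: 3.9%)
  S: 6.3% (difference: 4.3%)
  H: 6.1% (difference: 4.5%)
  R: 6.0% (difference: 4.6%)
  D: 4.3% (difference: 6.3%)
Step 3: 'L' most likely represents 'T' (frequency 9.1%).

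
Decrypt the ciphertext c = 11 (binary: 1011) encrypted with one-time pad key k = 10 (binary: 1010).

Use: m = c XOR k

Step 1: XOR ciphertext with key:
  Ciphertext: 1011
  Key:        1010
  XOR:        0001
Step 2: Plaintext = 0001 = 1 in decimal.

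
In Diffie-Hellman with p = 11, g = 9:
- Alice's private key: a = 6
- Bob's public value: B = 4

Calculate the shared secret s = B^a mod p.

Step 1: s = B^a mod p = 4^6 mod 11.
  4^1 mod 11 = 4
  4^2 mod 11 = (4 * 4) mod 11 = 5
  4^3 mod 11 = (5 * 4) mod 11 = 9
  4^4 mod 11 = (9 * 4) mod 11 = 3
  4^5 mod 11 = (3 * 4) mod 11 = 1
  4^6 mod 11 = (1 * 4) mod 11 = 4
Result: shared secret = 4.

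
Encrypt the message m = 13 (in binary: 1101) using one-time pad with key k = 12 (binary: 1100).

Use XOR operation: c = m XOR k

Step 1: Write out the XOR operation bit by bit:
  Message: 1101
  Key:     1100
  XOR:     0001
Step 2: Convert to decimal: 0001 = 1.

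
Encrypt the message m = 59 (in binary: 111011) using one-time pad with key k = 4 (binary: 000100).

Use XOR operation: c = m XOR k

Step 1: Write out the XOR operation bit by bit:
  Message: 111011
  Key:     000100
  XOR:     111111
Step 2: Convert to decimal: 111111 = 63.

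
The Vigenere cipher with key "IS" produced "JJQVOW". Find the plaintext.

Step 1: Extend key: ISISIS
Step 2: Decrypt each letter (c - k) mod 26:
  J(9) - I(8) = (9-8) mod 26 = 1 = B
  J(9) - S(18) = (9-18) mod 26 = 17 = R
  Q(16) - I(8) = (16-8) mod 26 = 8 = I
  V(21) - S(18) = (21-18) mod 26 = 3 = D
  O(14) - I(8) = (14-8) mod 26 = 6 = G
  W(22) - S(18) = (22-18) mod 26 = 4 = E
Plaintext: BRIDGE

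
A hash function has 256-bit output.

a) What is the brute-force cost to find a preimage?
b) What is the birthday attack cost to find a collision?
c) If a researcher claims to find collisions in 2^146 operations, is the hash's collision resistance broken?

Step 1: Preimage resistance requires brute-force of 2^256 operations.
Step 2: Collision resistance (birthday bound) = 2^(256/2) = 2^128.
Step 3: The claimed attack costs 2^146 operations.
Step 4: Since 2^146 >= 2^128, the claimed attack is no faster than the generic birthday attack, so this does not break collision resistance.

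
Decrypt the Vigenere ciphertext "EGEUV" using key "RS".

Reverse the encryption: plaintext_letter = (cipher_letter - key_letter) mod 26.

Step 1: Extend key: RSRSR
Step 2: Decrypt each letter (c - k) mod 26:
  E(4) - R(17) = (4-17) mod 26 = 13 = N
  G(6) - S(18) = (6-18) mod 26 = 14 = O
  E(4) - R(17) = (4-17) mod 26 = 13 = N
  U(20) - S(18) = (20-18) mod 26 = 2 = C
  V(21) - R(17) = (21-17) mod 26 = 4 = E
Plaintext: NONCE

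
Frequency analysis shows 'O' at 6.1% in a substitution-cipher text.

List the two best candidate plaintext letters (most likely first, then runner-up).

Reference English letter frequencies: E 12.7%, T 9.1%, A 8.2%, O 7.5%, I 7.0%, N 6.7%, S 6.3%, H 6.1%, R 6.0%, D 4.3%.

Step 1: Observed frequency of 'O' is 6.1%.
Step 2: Compute distances to each reference frequency and sort:
  H (6.1%): difference = 0.0% <-- BEST
  R (6.0%): difference = 0.1% <-- RUNNER-UP
  S (6.3%): difference = 0.2%
  N (6.7%): difference = 0.6%
  I (7.0%): difference = 0.9%
Step 3: Most likely is 'H' (6.1%, diff 0.0%); second most likely is 'R' (6.0%, diff 0.1%).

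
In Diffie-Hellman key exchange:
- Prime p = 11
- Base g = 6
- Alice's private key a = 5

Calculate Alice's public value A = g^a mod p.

Step 1: A = g^a mod p = 6^5 mod 11.
  6^1 mod 11 = 6
  6^2 mod 11 = (6 * 6) mod 11 = 3
  6^3 mod 11 = (3 * 6) mod 11 = 7
  6^4 mod 11 = (7 * 6) mod 11 = 9
  6^5 mod 11 = (9 * 6) mod 11 = 10
Result: A = 10.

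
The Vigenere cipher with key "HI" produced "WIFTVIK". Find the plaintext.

Step 1: Extend key: HIHIHIH
Step 2: Decrypt each letter (c - k) mod 26:
  W(22) - H(7) = (22-7) mod 26 = 15 = P
  I(8) - I(8) = (8-8) mod 26 = 0 = A
  F(5) - H(7) = (5-7) mod 26 = 24 = Y
  T(19) - I(8) = (19-8) mod 26 = 11 = L
  V(21) - H(7) = (21-7) mod 26 = 14 = O
  I(8) - I(8) = (8-8) mod 26 = 0 = A
  K(10) - H(7) = (10-7) mod 26 = 3 = D
Plaintext: PAYLOAD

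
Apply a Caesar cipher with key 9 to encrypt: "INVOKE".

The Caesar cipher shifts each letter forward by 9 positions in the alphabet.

Step 1: For each letter, shift forward by 9 positions (mod 26).
  I (position 8) -> position (8+9) mod 26 = 17 -> R
  N (position 13) -> position (13+9) mod 26 = 22 -> W
  V (position 21) -> position (21+9) mod 26 = 4 -> E
  O (position 14) -> position (14+9) mod 26 = 23 -> X
  K (position 10) -> position (10+9) mod 26 = 19 -> T
  E (position 4) -> position (4+9) mod 26 = 13 -> N
Result: RWEXTN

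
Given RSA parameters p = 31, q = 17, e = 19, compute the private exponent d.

Step 1: n = 31 * 17 = 527.
Step 2: phi(n) = 30 * 16 = 480.
Step 3: Find d such that 19 * d = 1 (mod 480).
Step 4: d = 19^(-1) mod 480 = 379.
Verification: 19 * 379 = 7201 = 15 * 480 + 1.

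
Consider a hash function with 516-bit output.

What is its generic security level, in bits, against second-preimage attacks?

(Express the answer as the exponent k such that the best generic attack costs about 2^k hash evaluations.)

Step 1: The hash has a 516-bit output.
Step 2: Second-preimage resistance means: given a specific input x, it should be infeasible to find a different y with h(y) = h(x).
With a 516-bit output, a generic search for a second preimage costs about 2^516 evaluations (each trial matches the fixed target with probability 2^-516).
Step 3: Security level = 516 bits.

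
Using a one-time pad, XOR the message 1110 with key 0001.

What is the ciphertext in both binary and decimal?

Step 1: Write out the XOR operation bit by bit:
  Message: 1110
  Key:     0001
  XOR:     1111
Step 2: Convert to decimal: 1111 = 15.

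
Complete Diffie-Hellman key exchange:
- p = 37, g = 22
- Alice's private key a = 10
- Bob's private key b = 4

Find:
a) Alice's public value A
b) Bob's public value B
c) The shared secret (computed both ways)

Step 1: A = g^a mod p = 22^10 mod 37 = 21.
Step 2: B = g^b mod p = 22^4 mod 37 = 9.
Step 3: Alice computes s = B^a mod p = 9^10 mod 37 = 9.
Step 4: Bob computes s = A^b mod p = 21^4 mod 37 = 9.
Both sides agree: shared secret = 9.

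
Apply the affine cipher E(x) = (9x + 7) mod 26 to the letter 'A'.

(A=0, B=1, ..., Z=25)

Step 1: Convert 'A' to number: x = 0.
Step 2: E(0) = (9 * 0 + 7) mod 26 = 7 mod 26 = 7.
Step 3: Convert 7 back to letter: H.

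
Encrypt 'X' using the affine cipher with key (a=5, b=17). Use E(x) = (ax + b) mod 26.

Step 1: Convert 'X' to number: x = 23.
Step 2: E(23) = (5 * 23 + 17) mod 26 = 132 mod 26 = 2.
Step 3: Convert 2 back to letter: C.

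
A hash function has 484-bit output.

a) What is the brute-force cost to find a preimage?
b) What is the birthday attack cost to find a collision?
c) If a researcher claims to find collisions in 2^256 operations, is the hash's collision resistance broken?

Step 1: Preimage resistance requires brute-force of 2^484 operations.
Step 2: Collision resistance (birthday bound) = 2^(484/2) = 2^242.
Step 3: The claimed attack costs 2^256 operations.
Step 4: Since 2^256 >= 2^242, the claimed attack is no faster than the generic birthday attack, so this does not break collision resistance.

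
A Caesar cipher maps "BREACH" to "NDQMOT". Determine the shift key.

Step 1: Compare first letters: B (position 1) -> N (position 13).
Step 2: Shift = (13 - 1) mod 26 = 12.
The shift value is 12.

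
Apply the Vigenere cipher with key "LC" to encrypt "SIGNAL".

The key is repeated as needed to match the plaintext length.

Step 1: Repeat key to match plaintext length:
  Plaintext: SIGNAL
  Key:       LCLCLC
Step 2: Encrypt each letter:
  S(18) + L(11) = (18+11) mod 26 = 3 = D
  I(8) + C(2) = (8+2) mod 26 = 10 = K
  G(6) + L(11) = (6+11) mod 26 = 17 = R
  N(13) + C(2) = (13+2) mod 26 = 15 = P
  A(0) + L(11) = (0+11) mod 26 = 11 = L
  L(11) + C(2) = (11+2) mod 26 = 13 = N
Ciphertext: DKRPLN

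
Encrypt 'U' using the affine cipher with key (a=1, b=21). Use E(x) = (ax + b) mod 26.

Step 1: Convert 'U' to number: x = 20.
Step 2: E(20) = (1 * 20 + 21) mod 26 = 41 mod 26 = 15.
Step 3: Convert 15 back to letter: P.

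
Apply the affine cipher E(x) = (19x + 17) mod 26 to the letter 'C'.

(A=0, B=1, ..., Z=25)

Step 1: Convert 'C' to number: x = 2.
Step 2: E(2) = (19 * 2 + 17) mod 26 = 55 mod 26 = 3.
Step 3: Convert 3 back to letter: D.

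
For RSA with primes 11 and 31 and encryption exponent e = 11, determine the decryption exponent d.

Step 1: n = 11 * 31 = 341.
Step 2: phi(n) = 10 * 30 = 300.
Step 3: Find d such that 11 * d = 1 (mod 300).
Step 4: d = 11^(-1) mod 300 = 191.
Verification: 11 * 191 = 2101 = 7 * 300 + 1.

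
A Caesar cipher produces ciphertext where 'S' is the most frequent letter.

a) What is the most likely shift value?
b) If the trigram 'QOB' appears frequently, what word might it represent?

Step 1: In English, 'E' is the most frequent letter (12.7%).
Step 2: The most frequent ciphertext letter is 'S' (position 18).
Step 3: Shift = (18 - 4) mod 26 = 14.
Step 4: Decrypt 'QOB' by shifting back 14:
  Q -> C
  O -> A
  B -> N
Step 5: 'QOB' decrypts to 'CAN'.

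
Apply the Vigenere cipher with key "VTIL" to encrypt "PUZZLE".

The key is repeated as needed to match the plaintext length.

Step 1: Repeat key to match plaintext length:
  Plaintext: PUZZLE
  Key:       VTILVT
Step 2: Encrypt each letter:
  P(15) + V(21) = (15+21) mod 26 = 10 = K
  U(20) + T(19) = (20+19) mod 26 = 13 = N
  Z(25) + I(8) = (25+8) mod 26 = 7 = H
  Z(25) + L(11) = (25+11) mod 26 = 10 = K
  L(11) + V(21) = (11+21) mod 26 = 6 = G
  E(4) + T(19) = (4+19) mod 26 = 23 = X
Ciphertext: KNHKGX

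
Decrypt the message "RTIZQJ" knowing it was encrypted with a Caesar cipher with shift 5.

Step 1: Reverse the shift by subtracting 5 from each letter position.
  R (position 17) -> position (17-5) mod 26 = 12 -> M
  T (position 19) -> position (19-5) mod 26 = 14 -> O
  I (position 8) -> position (8-5) mod 26 = 3 -> D
  Z (position 25) -> position (25-5) mod 26 = 20 -> U
  Q (position 16) -> position (16-5) mod 26 = 11 -> L
  J (position 9) -> position (9-5) mod 26 = 4 -> E
Decrypted message: MODULE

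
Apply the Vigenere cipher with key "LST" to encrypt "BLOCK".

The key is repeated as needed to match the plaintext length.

Step 1: Repeat key to match plaintext length:
  Plaintext: BLOCK
  Key:       LSTLS
Step 2: Encrypt each letter:
  B(1) + L(11) = (1+11) mod 26 = 12 = M
  L(11) + S(18) = (11+18) mod 26 = 3 = D
  O(14) + T(19) = (14+19) mod 26 = 7 = H
  C(2) + L(11) = (2+11) mod 26 = 13 = N
  K(10) + S(18) = (10+18) mod 26 = 2 = C
Ciphertext: MDHNC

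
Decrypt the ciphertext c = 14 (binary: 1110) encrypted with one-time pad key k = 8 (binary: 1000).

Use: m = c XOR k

Step 1: XOR ciphertext with key:
  Ciphertext: 1110
  Key:        1000
  XOR:        0110
Step 2: Plaintext = 0110 = 6 in decimal.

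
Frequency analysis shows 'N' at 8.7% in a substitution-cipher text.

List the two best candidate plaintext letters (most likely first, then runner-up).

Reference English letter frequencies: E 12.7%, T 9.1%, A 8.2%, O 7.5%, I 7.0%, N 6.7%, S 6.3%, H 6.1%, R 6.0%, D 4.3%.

Step 1: Observed frequency of 'N' is 8.7%.
Step 2: Compute distances to each reference frequency and sort:
  T (9.1%): difference = 0.4% <-- BEST
  A (8.2%): difference = 0.5% <-- RUNNER-UP
  O (7.5%): difference = 1.2%
  I (7.0%): difference = 1.7%
  N (6.7%): difference = 2.0%
Step 3: Most likely is 'T' (9.1%, diff 0.4%); second most likely is 'A' (8.2%, diff 0.5%).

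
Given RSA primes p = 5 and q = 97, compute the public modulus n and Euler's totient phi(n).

Step 1: n = p * q = 5 * 97 = 485.
Step 2: phi(n) = (p-1)(q-1) = 4 * 96 = 384.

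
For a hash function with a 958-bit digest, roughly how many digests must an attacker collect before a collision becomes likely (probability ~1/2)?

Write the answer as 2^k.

Step 1: The birthday paradox gives collision probability ~50% after sqrt(2^n) = 2^(n/2) hashes.
Step 2: For 958-bit output: 2^(958/2) = 2^479.
Step 3: Approximately 2^479 hash computations needed.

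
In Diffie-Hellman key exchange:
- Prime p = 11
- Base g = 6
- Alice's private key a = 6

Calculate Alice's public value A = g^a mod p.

Step 1: A = g^a mod p = 6^6 mod 11.
  6^1 mod 11 = 6
  6^2 mod 11 = (6 * 6) mod 11 = 3
  6^3 mod 11 = (3 * 6) mod 11 = 7
  6^4 mod 11 = (7 * 6) mod 11 = 9
  6^5 mod 11 = (9 * 6) mod 11 = 10
  6^6 mod 11 = (10 * 6) mod 11 = 5
Result: A = 5.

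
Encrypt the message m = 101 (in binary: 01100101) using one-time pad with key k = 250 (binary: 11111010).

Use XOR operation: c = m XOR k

Step 1: Write out the XOR operation bit by bit:
  Message: 01100101
  Key:     11111010
  XOR:     10011111
Step 2: Convert to decimal: 10011111 = 159.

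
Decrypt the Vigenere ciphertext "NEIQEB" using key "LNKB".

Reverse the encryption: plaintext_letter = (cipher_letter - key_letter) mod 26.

Step 1: Extend key: LNKBLN
Step 2: Decrypt each letter (c - k) mod 26:
  N(13) - L(11) = (13-11) mod 26 = 2 = C
  E(4) - N(13) = (4-13) mod 26 = 17 = R
  I(8) - K(10) = (8-10) mod 26 = 24 = Y
  Q(16) - B(1) = (16-1) mod 26 = 15 = P
  E(4) - L(11) = (4-11) mod 26 = 19 = T
  B(1) - N(13) = (1-13) mod 26 = 14 = O
Plaintext: CRYPTO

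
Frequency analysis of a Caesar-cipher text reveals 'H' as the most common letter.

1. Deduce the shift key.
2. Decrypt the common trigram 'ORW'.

Step 1: In English, 'E' is the most frequent letter (12.7%).
Step 2: The most frequent ciphertext letter is 'H' (position 7).
Step 3: Shift = (7 - 4) mod 26 = 3.
Step 4: Decrypt 'ORW' by shifting back 3:
  O -> L
  R -> O
  W -> T
Step 5: 'ORW' decrypts to 'LOT'.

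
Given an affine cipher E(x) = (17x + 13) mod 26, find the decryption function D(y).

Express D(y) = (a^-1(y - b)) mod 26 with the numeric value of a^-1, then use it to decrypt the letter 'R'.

Step 1: Find a^-1, the modular inverse of 17 mod 26.
Step 2: We need 17 * a^-1 = 1 (mod 26).
Step 3: 17 * 23 = 391 = 15 * 26 + 1, so a^-1 = 23.
Step 4: D(y) = 23(y - 13) mod 26.
Step 5: Apply to 'R' (y = 17): D(17) = 23 * (17 - 13) mod 26 = 23 * 4 mod 26 = 14 -> 'O'.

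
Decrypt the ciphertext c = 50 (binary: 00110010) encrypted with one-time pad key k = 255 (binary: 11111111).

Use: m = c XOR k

Step 1: XOR ciphertext with key:
  Ciphertext: 00110010
  Key:        11111111
  XOR:        11001101
Step 2: Plaintext = 11001101 = 205 in decimal.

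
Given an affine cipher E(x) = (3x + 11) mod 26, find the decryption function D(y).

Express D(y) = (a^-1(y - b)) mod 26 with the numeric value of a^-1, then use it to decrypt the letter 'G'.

Step 1: Find a^-1, the modular inverse of 3 mod 26.
Step 2: We need 3 * a^-1 = 1 (mod 26).
Step 3: 3 * 9 = 27 = 1 * 26 + 1, so a^-1 = 9.
Step 4: D(y) = 9(y - 11) mod 26.
Step 5: Apply to 'G' (y = 6): D(6) = 9 * (6 - 11) mod 26 = 9 * -5 mod 26 = 7 -> 'H'.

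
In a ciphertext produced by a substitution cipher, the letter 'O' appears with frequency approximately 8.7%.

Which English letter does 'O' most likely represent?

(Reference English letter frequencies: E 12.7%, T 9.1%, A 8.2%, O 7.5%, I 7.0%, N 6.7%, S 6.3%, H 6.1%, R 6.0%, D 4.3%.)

Step 1: The observed frequency is 8.7%.
Step 2: Compare with English frequencies:
  E: 12.7% (difference: 4.0%)
  T: 9.1% (difference: 0.4%) <-- closest
  A: 8.2% (difference: 0.5%)
  O: 7.5% (difference: 1.2%)
  I: 7.0% (difference: 1.7%)
  N: 6.7% (difference: 2.0%)
  S: 6.3% (difference: 2.4%)
  H: 6.1% (difference: 2.6%)
  R: 6.0% (difference: 2.7%)
  D: 4.3% (difference: 4.4%)
Step 3: 'O' most likely represents 'T' (frequency 9.1%).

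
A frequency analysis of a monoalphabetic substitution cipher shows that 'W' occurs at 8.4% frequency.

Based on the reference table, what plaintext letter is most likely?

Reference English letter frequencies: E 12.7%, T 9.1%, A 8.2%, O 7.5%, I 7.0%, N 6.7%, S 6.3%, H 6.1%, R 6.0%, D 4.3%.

Step 1: The observed frequency is 8.4%.
Step 2: Compare with English frequencies:
  E: 12.7% (difference: 4.3%)
  T: 9.1% (difference: 0.7%)
  A: 8.2% (difference: 0.2%) <-- closest
  O: 7.5% (difference: 0.9%)
  I: 7.0% (difference: 1.4%)
  N: 6.7% (difference: 1.7%)
  S: 6.3% (difference: 2.1%)
  H: 6.1% (difference: 2.3%)
  R: 6.0% (difference: 2.4%)
  D: 4.3% (difference: 4.1%)
Step 3: 'W' most likely represents 'A' (frequency 8.2%).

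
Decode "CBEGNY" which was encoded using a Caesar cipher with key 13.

Step 1: Reverse the shift by subtracting 13 from each letter position.
  C (position 2) -> position (2-13) mod 26 = 15 -> P
  B (position 1) -> position (1-13) mod 26 = 14 -> O
  E (position 4) -> position (4-13) mod 26 = 17 -> R
  G (position 6) -> position (6-13) mod 26 = 19 -> T
  N (position 13) -> position (13-13) mod 26 = 0 -> A
  Y (position 24) -> position (24-13) mod 26 = 11 -> L
Decrypted message: PORTAL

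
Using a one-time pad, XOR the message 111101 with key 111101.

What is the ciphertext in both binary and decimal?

Step 1: Write out the XOR operation bit by bit:
  Message: 111101
  Key:     111101
  XOR:     000000
Step 2: Convert to decimal: 000000 = 0.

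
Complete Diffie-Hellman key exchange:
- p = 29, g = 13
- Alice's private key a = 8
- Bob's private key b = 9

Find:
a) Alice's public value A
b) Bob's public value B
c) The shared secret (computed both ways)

Step 1: A = g^a mod p = 13^8 mod 29 = 16.
Step 2: B = g^b mod p = 13^9 mod 29 = 5.
Step 3: Alice computes s = B^a mod p = 5^8 mod 29 = 24.
Step 4: Bob computes s = A^b mod p = 16^9 mod 29 = 24.
Both sides agree: shared secret = 24.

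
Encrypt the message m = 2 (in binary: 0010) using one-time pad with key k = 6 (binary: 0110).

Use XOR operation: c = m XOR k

Step 1: Write out the XOR operation bit by bit:
  Message: 0010
  Key:     0110
  XOR:     0100
Step 2: Convert to decimal: 0100 = 4.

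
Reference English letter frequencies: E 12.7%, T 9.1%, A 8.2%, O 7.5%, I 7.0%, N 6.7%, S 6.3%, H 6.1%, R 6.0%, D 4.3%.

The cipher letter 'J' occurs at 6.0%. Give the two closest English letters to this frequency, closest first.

Step 1: Observed frequency of 'J' is 6.0%.
Step 2: Compute distances to each reference frequency and sort:
  R (6.0%): difference = 0.0% <-- BEST
  H (6.1%): difference = 0.1% <-- RUNNER-UP
  S (6.3%): difference = 0.3%
  N (6.7%): difference = 0.7%
  I (7.0%): difference = 1.0%
Step 3: Most likely is 'R' (6.0%, diff 0.0%); second most likely is 'H' (6.1%, diff 0.1%).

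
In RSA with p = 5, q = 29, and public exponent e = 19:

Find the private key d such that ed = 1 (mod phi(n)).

Step 1: n = 5 * 29 = 145.
Step 2: phi(n) = 4 * 28 = 112.
Step 3: Find d such that 19 * d = 1 (mod 112).
Step 4: d = 19^(-1) mod 112 = 59.
Verification: 19 * 59 = 1121 = 10 * 112 + 1.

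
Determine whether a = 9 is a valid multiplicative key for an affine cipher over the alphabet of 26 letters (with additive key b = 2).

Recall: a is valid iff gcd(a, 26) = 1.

Step 1: Compute gcd(9, 26).
Step 2: gcd(9, 26) = 1.
Since gcd = 1, 9 is coprime with 26, so it is a valid key.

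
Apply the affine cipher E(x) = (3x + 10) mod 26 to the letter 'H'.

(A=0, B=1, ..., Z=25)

Step 1: Convert 'H' to number: x = 7.
Step 2: E(7) = (3 * 7 + 10) mod 26 = 31 mod 26 = 5.
Step 3: Convert 5 back to letter: F.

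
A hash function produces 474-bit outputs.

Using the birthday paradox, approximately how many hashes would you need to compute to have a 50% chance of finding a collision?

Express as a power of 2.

Step 1: The birthday paradox gives collision probability ~50% after sqrt(2^n) = 2^(n/2) hashes.
Step 2: For 474-bit output: 2^(474/2) = 2^237.
Step 3: Approximately 2^237 hash computations needed.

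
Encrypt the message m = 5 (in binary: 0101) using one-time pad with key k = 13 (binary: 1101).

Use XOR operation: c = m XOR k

Step 1: Write out the XOR operation bit by bit:
  Message: 0101
  Key:     1101
  XOR:     1000
Step 2: Convert to decimal: 1000 = 8.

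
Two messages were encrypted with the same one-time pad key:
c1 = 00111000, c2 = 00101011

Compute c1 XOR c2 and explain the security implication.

Step 1: c1 XOR c2 = (m1 XOR k) XOR (m2 XOR k).
Step 2: By XOR associativity/commutativity: = m1 XOR m2 XOR k XOR k = m1 XOR m2.
Step 3: 00111000 XOR 00101011 = 00010011 = 19.
Step 4: The key cancels out! An attacker learns m1 XOR m2 = 19, revealing the relationship between plaintexts.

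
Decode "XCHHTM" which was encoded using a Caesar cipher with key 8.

Step 1: Reverse the shift by subtracting 8 from each letter position.
  X (position 23) -> position (23-8) mod 26 = 15 -> P
  C (position 2) -> position (2-8) mod 26 = 20 -> U
  H (position 7) -> position (7-8) mod 26 = 25 -> Z
  H (position 7) -> position (7-8) mod 26 = 25 -> Z
  T (position 19) -> position (19-8) mod 26 = 11 -> L
  M (position 12) -> position (12-8) mod 26 = 4 -> E
Decrypted message: PUZZLE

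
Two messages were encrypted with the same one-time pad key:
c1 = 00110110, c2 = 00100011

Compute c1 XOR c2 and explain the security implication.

Step 1: c1 XOR c2 = (m1 XOR k) XOR (m2 XOR k).
Step 2: By XOR associativity/commutativity: = m1 XOR m2 XOR k XOR k = m1 XOR m2.
Step 3: 00110110 XOR 00100011 = 00010101 = 21.
Step 4: The key cancels out! An attacker learns m1 XOR m2 = 21, revealing the relationship between plaintexts.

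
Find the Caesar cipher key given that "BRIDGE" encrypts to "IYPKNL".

Step 1: Compare first letters: B (position 1) -> I (position 8).
Step 2: Shift = (8 - 1) mod 26 = 7.
The shift value is 7.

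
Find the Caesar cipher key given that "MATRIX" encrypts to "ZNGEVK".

Step 1: Compare first letters: M (position 12) -> Z (position 25).
Step 2: Shift = (25 - 12) mod 26 = 13.
The shift value is 13.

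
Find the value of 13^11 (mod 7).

Step 1: Compute 13^11 mod 7 step by step, reducing modulo 7 at each step.
  13^1 mod 7 = 6
  13^2 mod 7 = (6 * 13) mod 7 = 1
  13^3 mod 7 = (1 * 13) mod 7 = 6
  13^4 mod 7 = (6 * 13) mod 7 = 1
  13^5 mod 7 = (1 * 13) mod 7 = 6
  13^6 mod 7 = (6 * 13) mod 7 = 1
  13^7 mod 7 = (1 * 13) mod 7 = 6
  13^8 mod 7 = (6 * 13) mod 7 = 1
  13^9 mod 7 = (1 * 13) mod 7 = 6
  13^10 mod 7 = (6 * 13) mod 7 = 1
  13^11 mod 7 = (1 * 13) mod 7 = 6
Step 2: Result = 6.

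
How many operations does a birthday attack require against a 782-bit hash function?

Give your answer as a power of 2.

Step 1: The birthday paradox gives collision probability ~50% after sqrt(2^n) = 2^(n/2) hashes.
Step 2: For 782-bit output: 2^(782/2) = 2^391.
Step 3: Approximately 2^391 hash computations needed.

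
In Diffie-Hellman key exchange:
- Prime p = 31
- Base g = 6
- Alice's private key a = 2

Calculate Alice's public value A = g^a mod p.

Step 1: A = g^a mod p = 6^2 mod 31.
  6^1 mod 31 = 6
  6^2 mod 31 = (6 * 6) mod 31 = 5
Result: A = 5.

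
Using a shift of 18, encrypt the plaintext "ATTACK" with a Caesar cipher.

Step 1: For each letter, shift forward by 18 positions (mod 26).
  A (position 0) -> position (0+18) mod 26 = 18 -> S
  T (position 19) -> position (19+18) mod 26 = 11 -> L
  T (position 19) -> position (19+18) mod 26 = 11 -> L
  A (position 0) -> position (0+18) mod 26 = 18 -> S
  C (position 2) -> position (2+18) mod 26 = 20 -> U
  K (position 10) -> position (10+18) mod 26 = 2 -> C
Result: SLLSUC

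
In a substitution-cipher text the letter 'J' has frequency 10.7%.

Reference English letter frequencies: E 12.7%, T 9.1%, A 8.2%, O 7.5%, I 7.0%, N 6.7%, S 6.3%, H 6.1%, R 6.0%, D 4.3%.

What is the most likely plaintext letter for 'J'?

Step 1: The observed frequency is 10.7%.
Step 2: Compare with English frequencies:
  E: 12.7% (difference: 2.0%)
  T: 9.1% (difference: 1.6%) <-- closest
  A: 8.2% (difference: 2.5%)
  O: 7.5% (difference: 3.2%)
  I: 7.0% (difference: 3.7%)
  N: 6.7% (difference: 4.0%)
  S: 6.3% (difference: 4.4%)
  H: 6.1% (difference: 4.6%)
  R: 6.0% (difference: 4.7%)
  D: 4.3% (difference: 6.4%)
Step 3: 'J' most likely represents 'T' (frequency 9.1%).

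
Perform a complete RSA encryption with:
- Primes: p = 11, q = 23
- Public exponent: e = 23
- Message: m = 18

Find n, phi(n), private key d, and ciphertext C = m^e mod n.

Step 1: n = 11 * 23 = 253.
Step 2: phi(n) = (11-1)(23-1) = 10 * 22 = 220.
Step 3: Find d = 23^(-1) mod 220 = 67.
  Verify: 23 * 67 = 1541 = 1 (mod 220).
Step 4: C = 18^23 mod 253 = 156.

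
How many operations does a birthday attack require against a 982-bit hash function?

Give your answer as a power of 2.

Step 1: The birthday paradox gives collision probability ~50% after sqrt(2^n) = 2^(n/2) hashes.
Step 2: For 982-bit output: 2^(982/2) = 2^491.
Step 3: Approximately 2^491 hash computations needed.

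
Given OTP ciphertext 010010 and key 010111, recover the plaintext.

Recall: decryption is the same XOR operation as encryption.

Step 1: XOR ciphertext with key:
  Ciphertext: 010010
  Key:        010111
  XOR:        000101
Step 2: Plaintext = 000101 = 5 in decimal.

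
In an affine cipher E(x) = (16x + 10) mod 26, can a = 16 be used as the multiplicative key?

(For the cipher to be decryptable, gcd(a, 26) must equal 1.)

Step 1: Compute gcd(16, 26).
Step 2: gcd(16, 26) = 2.
Since gcd = 2 != 1, 16 shares a common factor with 26, so it cannot be used.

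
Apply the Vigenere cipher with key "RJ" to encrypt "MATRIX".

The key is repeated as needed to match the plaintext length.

Step 1: Repeat key to match plaintext length:
  Plaintext: MATRIX
  Key:       RJRJRJ
Step 2: Encrypt each letter:
  M(12) + R(17) = (12+17) mod 26 = 3 = D
  A(0) + J(9) = (0+9) mod 26 = 9 = J
  T(19) + R(17) = (19+17) mod 26 = 10 = K
  R(17) + J(9) = (17+9) mod 26 = 0 = A
  I(8) + R(17) = (8+17) mod 26 = 25 = Z
  X(23) + J(9) = (23+9) mod 26 = 6 = G
Ciphertext: DJKAZG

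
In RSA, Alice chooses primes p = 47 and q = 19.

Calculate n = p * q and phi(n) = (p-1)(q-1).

Step 1: n = p * q = 47 * 19 = 893.
Step 2: phi(n) = (p-1)(q-1) = 46 * 18 = 828.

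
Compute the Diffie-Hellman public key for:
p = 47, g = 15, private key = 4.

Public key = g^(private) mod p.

Step 1: A = g^a mod p = 15^4 mod 47.
  15^1 mod 47 = 15
  15^2 mod 47 = (15 * 15) mod 47 = 37
  15^3 mod 47 = (37 * 15) mod 47 = 38
  15^4 mod 47 = (38 * 15) mod 47 = 6
Result: A = 6.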